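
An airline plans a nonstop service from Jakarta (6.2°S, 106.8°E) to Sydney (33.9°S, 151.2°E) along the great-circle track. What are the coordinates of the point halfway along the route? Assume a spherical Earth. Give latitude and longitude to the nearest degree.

≈ 22°S, 127°E

The haversine formula gives a central angle δ ≈ 0.863 rad (49.5°) between the endpoints.
Interpolate at f = 1/2 with slerp weights a = sin((1−f)δ)/sin δ ≈ 0.551, b = sin(fδ)/sin δ ≈ 0.551.
p = a·p₁ + b·p₂ ≈ (-0.559, 0.744, -0.367); φ = arcsin(p_z) ≈ -21.50°, λ = atan2(p_y, p_x) ≈ 126.90°.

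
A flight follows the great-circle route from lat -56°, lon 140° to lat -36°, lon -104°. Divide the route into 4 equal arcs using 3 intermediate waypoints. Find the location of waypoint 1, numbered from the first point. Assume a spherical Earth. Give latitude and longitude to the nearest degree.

Convert each endpoint to a unit vector on the sphere (x = cos φ cos λ, y = cos φ sin λ, z = sin φ).
The central angle between the endpoints is δ = arccos(p₁·p₂) ≈ 1.278 rad (73.2°).
Interpolate at f = 1/4 with slerp weights a = sin((1−f)δ)/sin δ ≈ 0.855, b = sin(fδ)/sin δ ≈ 0.328.
p = a·p₁ + b·p₂ ≈ (-0.430, 0.050, -0.901); φ = arcsin(p_z) ≈ -64.33°, λ = atan2(p_y, p_x) ≈ 173.41°.

≈ lat -64°, lon 173°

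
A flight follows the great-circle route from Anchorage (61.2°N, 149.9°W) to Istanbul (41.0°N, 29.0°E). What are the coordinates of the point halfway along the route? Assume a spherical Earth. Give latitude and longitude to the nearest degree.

Convert each endpoint to a unit vector on the sphere (x = cos φ cos λ, y = cos φ sin λ, z = sin φ).
The central angle between the endpoints is δ = arccos(p₁·p₂) ≈ 1.358 rad (77.8°).
Interpolate at f = 1/2 with slerp weights a = sin((1−f)δ)/sin δ ≈ 0.642, b = sin(fδ)/sin δ ≈ 0.642.
p = a·p₁ + b·p₂ ≈ (0.156, 0.080, 0.984); φ = arcsin(p_z) ≈ 79.89°, λ = atan2(p_y, p_x) ≈ 27.06°.

≈ 80°N, 27°E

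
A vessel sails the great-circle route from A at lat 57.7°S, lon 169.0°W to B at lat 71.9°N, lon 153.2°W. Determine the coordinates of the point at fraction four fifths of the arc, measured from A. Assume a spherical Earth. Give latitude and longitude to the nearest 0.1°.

Convert each endpoint to a unit vector on the sphere (x = cos φ cos λ, y = cos φ sin λ, z = sin φ).
The central angle between the endpoints is δ = arccos(p₁·p₂) ≈ 2.270 rad (130.1°).
Interpolate at f = 4/5 with slerp weights a = sin((1−f)δ)/sin δ ≈ 0.573, b = sin(fδ)/sin δ ≈ 1.268.
p = a·p₁ + b·p₂ ≈ (-0.652, -0.236, 0.720); φ = arcsin(p_z) ≈ 46.09°, λ = atan2(p_y, p_x) ≈ -160.11°.

≈ lat 46.1°N, lon 160.1°W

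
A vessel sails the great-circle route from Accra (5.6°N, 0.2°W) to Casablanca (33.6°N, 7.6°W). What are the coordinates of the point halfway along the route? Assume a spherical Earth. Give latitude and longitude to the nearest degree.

Write both endpoints as unit vectors p₁, p₂ with components (cos φ cos λ, cos φ sin λ, sin φ).
The central angle between the endpoints is δ = arccos(p₁·p₂) ≈ 0.503 rad (28.8°).
Interpolate at f = 1/2 with slerp weights a = sin((1−f)δ)/sin δ ≈ 0.516, b = sin(fδ)/sin δ ≈ 0.516.
p = a·p₁ + b·p₂ ≈ (0.940, -0.059, 0.336); φ = arcsin(p_z) ≈ 19.64°, λ = atan2(p_y, p_x) ≈ -3.57°.

≈ 20°N, 4°W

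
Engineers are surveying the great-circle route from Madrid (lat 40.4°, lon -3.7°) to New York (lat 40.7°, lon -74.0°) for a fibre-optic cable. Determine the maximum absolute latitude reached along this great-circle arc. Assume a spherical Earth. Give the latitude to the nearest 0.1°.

The great circle lies in the plane with unit normal n̂ = (p₁ × p₂)/|p₁ × p₂|.
Here n̂_z ≈ -0.691; the vertex latitude is φ_max = arccos|n̂_z| ≈ 46.3°.
Check via Clairaut: cos φ_max = |cos φ₁| · sin C = cos(40.4°)·sin(65.1°) ≈ 0.691, again giving ≈ 46.3°.

≈ 46.3°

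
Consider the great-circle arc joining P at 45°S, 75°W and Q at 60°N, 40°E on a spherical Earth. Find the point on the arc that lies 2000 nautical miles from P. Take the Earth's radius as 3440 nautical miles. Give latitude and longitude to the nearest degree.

≈ 18°S, 51°W

Write both endpoints as unit vectors p₁, p₂ with components (cos φ cos λ, cos φ sin λ, sin φ).
The central angle between the endpoints is δ = arccos(p₁·p₂) ≈ 2.437 rad (139.6°). The total great-circle distance is δ·R ≈ 2.437 × 3440 ≈ 8383 nmi, so the target fraction is f = 2000/8383 ≈ 0.239.
Interpolate at f ≈ 0.239 with slerp weights a = sin((1−f)δ)/sin δ ≈ 1.482, b = sin(fδ)/sin δ ≈ 0.848.
p = a·p₁ + b·p₂ ≈ (0.596, -0.739, -0.313); φ = arcsin(p_z) ≈ -18.26°, λ = atan2(p_y, p_x) ≈ -51.14°.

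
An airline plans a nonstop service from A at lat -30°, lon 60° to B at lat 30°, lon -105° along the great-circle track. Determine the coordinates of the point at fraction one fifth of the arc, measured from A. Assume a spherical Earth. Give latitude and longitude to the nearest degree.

From cos δ = sin φ₁ sin φ₂ + cos φ₁ cos φ₂ cos Δλ, the central angle is δ ≈ 2.915 rad (167.0°).
Interpolate at f = 1/5 with slerp weights a = sin((1−f)δ)/sin δ ≈ 3.223, b = sin(fδ)/sin δ ≈ 2.451.
p = a·p₁ + b·p₂ ≈ (0.846, 0.367, -0.386); φ = arcsin(p_z) ≈ -22.71°, λ = atan2(p_y, p_x) ≈ 23.45°.

≈ lat -23°, lon 23°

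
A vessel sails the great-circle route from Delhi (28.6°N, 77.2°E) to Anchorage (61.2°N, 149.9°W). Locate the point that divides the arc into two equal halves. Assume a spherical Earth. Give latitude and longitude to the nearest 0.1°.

Convert each endpoint to a unit vector on the sphere (x = cos φ cos λ, y = cos φ sin λ, z = sin φ).
The central angle between the endpoints is δ = arccos(p₁·p₂) ≈ 1.439 rad (82.4°).
Interpolate at f = 1/2 with slerp weights a = sin((1−f)δ)/sin δ ≈ 0.665, b = sin(fδ)/sin δ ≈ 0.665.
p = a·p₁ + b·p₂ ≈ (-0.148, 0.409, 0.901); φ = arcsin(p_z) ≈ 64.25°, λ = atan2(p_y, p_x) ≈ 109.88°.

≈ (64.3°N, 109.9°E)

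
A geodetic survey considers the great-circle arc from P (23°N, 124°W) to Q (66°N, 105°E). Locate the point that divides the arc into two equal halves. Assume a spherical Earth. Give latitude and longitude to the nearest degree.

The haversine formula gives a central angle δ ≈ 1.459 rad (83.6°) between the endpoints.
Interpolate at f = 1/2 with slerp weights a = sin((1−f)δ)/sin δ ≈ 0.671, b = sin(fδ)/sin δ ≈ 0.671.
p = a·p₁ + b·p₂ ≈ (-0.416, -0.248, 0.875); φ = arcsin(p_z) ≈ 61.03°, λ = atan2(p_y, p_x) ≈ -149.16°.

≈ (61°N, 149°W)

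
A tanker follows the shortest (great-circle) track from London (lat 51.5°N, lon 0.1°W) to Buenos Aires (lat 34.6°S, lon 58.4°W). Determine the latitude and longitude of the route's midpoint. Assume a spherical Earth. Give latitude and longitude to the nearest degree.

The haversine formula gives a central angle δ ≈ 1.747 rad (100.1°) between the endpoints.
Interpolate at f = 1/2 with slerp weights a = sin((1−f)δ)/sin δ ≈ 0.779, b = sin(fδ)/sin δ ≈ 0.779.
p = a·p₁ + b·p₂ ≈ (0.820, -0.547, 0.167); φ = arcsin(p_z) ≈ 9.63°, λ = atan2(p_y, p_x) ≈ -33.68°.

≈ lat 10°N, lon 34°W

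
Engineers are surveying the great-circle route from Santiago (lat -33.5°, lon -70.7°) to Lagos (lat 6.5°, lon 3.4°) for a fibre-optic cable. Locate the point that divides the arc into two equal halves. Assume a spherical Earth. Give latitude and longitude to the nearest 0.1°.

≈ lat -16.7°, lon -29.9°

Write both endpoints as unit vectors p₁, p₂ with components (cos φ cos λ, cos φ sin λ, sin φ).
The central angle between the endpoints is δ = arccos(p₁·p₂) ≈ 1.406 rad (80.5°).
Interpolate at f = 1/2 with slerp weights a = sin((1−f)δ)/sin δ ≈ 0.655, b = sin(fδ)/sin δ ≈ 0.655.
p = a·p₁ + b·p₂ ≈ (0.831, -0.477, -0.287); φ = arcsin(p_z) ≈ -16.71°, λ = atan2(p_y, p_x) ≈ -29.88°.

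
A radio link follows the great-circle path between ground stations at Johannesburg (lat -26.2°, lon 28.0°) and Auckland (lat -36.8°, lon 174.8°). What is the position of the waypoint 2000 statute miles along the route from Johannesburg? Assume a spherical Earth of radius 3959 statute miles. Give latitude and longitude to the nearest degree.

The haversine formula gives a central angle δ ≈ 1.914 rad (109.7°) between the endpoints. The total great-circle distance is δ·R ≈ 1.914 × 3959 ≈ 7578 mi, so the target fraction is f = 2000/7578 ≈ 0.264.
Interpolate at f ≈ 0.264 with slerp weights a = sin((1−f)δ)/sin δ ≈ 1.048, b = sin(fδ)/sin δ ≈ 0.514.
p = a·p₁ + b·p₂ ≈ (0.421, 0.479, -0.771); φ = arcsin(p_z) ≈ -50.41°, λ = atan2(p_y, p_x) ≈ 48.71°.

≈ lat -50°, lon 49°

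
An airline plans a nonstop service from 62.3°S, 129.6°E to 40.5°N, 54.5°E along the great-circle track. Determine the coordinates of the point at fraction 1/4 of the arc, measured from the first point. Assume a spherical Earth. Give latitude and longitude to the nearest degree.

≈ 40°S, 97°E

Convert each endpoint to a unit vector on the sphere (x = cos φ cos λ, y = cos φ sin λ, z = sin φ).
The central angle between the endpoints is δ = arccos(p₁·p₂) ≈ 2.076 rad (119.0°).
Interpolate at f = 1/4 with slerp weights a = sin((1−f)δ)/sin δ ≈ 1.143, b = sin(fδ)/sin δ ≈ 0.567.
p = a·p₁ + b·p₂ ≈ (-0.088, 0.760, -0.644); φ = arcsin(p_z) ≈ -40.06°, λ = atan2(p_y, p_x) ≈ 96.62°.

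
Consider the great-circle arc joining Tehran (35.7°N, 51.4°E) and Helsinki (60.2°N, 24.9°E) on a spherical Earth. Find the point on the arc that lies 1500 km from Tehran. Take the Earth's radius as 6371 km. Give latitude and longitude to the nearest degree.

Convert each endpoint to a unit vector on the sphere (x = cos φ cos λ, y = cos φ sin λ, z = sin φ).
The central angle between the endpoints is δ = arccos(p₁·p₂) ≈ 0.521 rad (29.8°). The total great-circle distance is δ·R ≈ 0.521 × 6371 ≈ 3316 km, so the target fraction is f = 1500/3316 ≈ 0.452.
Interpolate at f ≈ 0.452 with slerp weights a = sin((1−f)δ)/sin δ ≈ 0.565, b = sin(fδ)/sin δ ≈ 0.469.
p = a·p₁ + b·p₂ ≈ (0.498, 0.457, 0.737); φ = arcsin(p_z) ≈ 47.48°, λ = atan2(p_y, p_x) ≈ 42.55°.

≈ 47°N, 43°E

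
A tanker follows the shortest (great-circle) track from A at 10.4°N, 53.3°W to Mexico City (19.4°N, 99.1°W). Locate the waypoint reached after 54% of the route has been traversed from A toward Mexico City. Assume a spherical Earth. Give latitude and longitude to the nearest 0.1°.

The haversine formula gives a central angle δ ≈ 0.786 rad (45.0°) between the endpoints.
Interpolate at f = 0.54 with slerp weights a = sin((1−f)δ)/sin δ ≈ 0.500, b = sin(fδ)/sin δ ≈ 0.582.
p = a·p₁ + b·p₂ ≈ (0.207, -0.936, 0.284); φ = arcsin(p_z) ≈ 16.47°, λ = atan2(p_y, p_x) ≈ -77.53°.

≈ 16.5°N, 77.5°W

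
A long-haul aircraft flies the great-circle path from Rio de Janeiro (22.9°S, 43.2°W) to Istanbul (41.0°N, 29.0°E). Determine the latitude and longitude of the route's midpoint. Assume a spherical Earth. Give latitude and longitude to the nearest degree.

≈ 11°N, 11°W

Write both endpoints as unit vectors p₁, p₂ with components (cos φ cos λ, cos φ sin λ, sin φ).
The central angle between the endpoints is δ = arccos(p₁·p₂) ≈ 1.614 rad (92.5°).
Interpolate at f = 1/2 with slerp weights a = sin((1−f)δ)/sin δ ≈ 0.723, b = sin(fδ)/sin δ ≈ 0.723.
p = a·p₁ + b·p₂ ≈ (0.962, -0.191, 0.193); φ = arcsin(p_z) ≈ 11.12°, λ = atan2(p_y, p_x) ≈ -11.24°.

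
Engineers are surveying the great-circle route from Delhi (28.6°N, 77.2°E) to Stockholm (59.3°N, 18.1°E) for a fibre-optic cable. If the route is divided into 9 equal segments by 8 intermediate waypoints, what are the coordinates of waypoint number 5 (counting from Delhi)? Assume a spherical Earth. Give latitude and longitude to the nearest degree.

≈ 49°N, 53°E

Write both endpoints as unit vectors p₁, p₂ with components (cos φ cos λ, cos φ sin λ, sin φ).
The central angle between the endpoints is δ = arccos(p₁·p₂) ≈ 0.874 rad (50.1°).
Interpolate at f = 5/9 with slerp weights a = sin((1−f)δ)/sin δ ≈ 0.494, b = sin(fδ)/sin δ ≈ 0.609.
p = a·p₁ + b·p₂ ≈ (0.391, 0.519, 0.760); φ = arcsin(p_z) ≈ 49.43°, λ = atan2(p_y, p_x) ≈ 53.00°.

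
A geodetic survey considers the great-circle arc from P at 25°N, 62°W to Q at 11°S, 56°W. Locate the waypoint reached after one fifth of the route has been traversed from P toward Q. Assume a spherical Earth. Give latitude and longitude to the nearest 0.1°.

≈ 17.8°N, 60.7°W

Write both endpoints as unit vectors p₁, p₂ with components (cos φ cos λ, cos φ sin λ, sin φ).
The central angle between the endpoints is δ = arccos(p₁·p₂) ≈ 0.637 rad (36.5°).
Interpolate at f = 1/5 with slerp weights a = sin((1−f)δ)/sin δ ≈ 0.820, b = sin(fδ)/sin δ ≈ 0.214.
p = a·p₁ + b·p₂ ≈ (0.466, -0.830, 0.306); φ = arcsin(p_z) ≈ 17.81°, λ = atan2(p_y, p_x) ≈ -60.68°.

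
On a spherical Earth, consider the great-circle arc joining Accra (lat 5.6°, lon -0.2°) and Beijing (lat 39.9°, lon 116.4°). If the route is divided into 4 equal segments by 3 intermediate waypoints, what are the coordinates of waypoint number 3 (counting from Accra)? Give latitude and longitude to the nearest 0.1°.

≈ lat 44.6°, lon 80.8°

Convert each endpoint to a unit vector on the sphere (x = cos φ cos λ, y = cos φ sin λ, z = sin φ).
The central angle between the endpoints is δ = arccos(p₁·p₂) ≈ 1.854 rad (106.2°).
Interpolate at f = 3/4 with slerp weights a = sin((1−f)δ)/sin δ ≈ 0.466, b = sin(fδ)/sin δ ≈ 1.025.
p = a·p₁ + b·p₂ ≈ (0.114, 0.702, 0.703); φ = arcsin(p_z) ≈ 44.64°, λ = atan2(p_y, p_x) ≈ 80.79°.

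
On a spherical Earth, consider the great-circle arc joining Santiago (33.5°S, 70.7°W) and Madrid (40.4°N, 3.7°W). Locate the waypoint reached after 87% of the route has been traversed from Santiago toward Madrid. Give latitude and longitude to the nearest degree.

Write both endpoints as unit vectors p₁, p₂ with components (cos φ cos λ, cos φ sin λ, sin φ).
The central angle between the endpoints is δ = arccos(p₁·p₂) ≈ 1.681 rad (96.3°).
Interpolate at f = 0.87 with slerp weights a = sin((1−f)δ)/sin δ ≈ 0.218, b = sin(fδ)/sin δ ≈ 1.000.
p = a·p₁ + b·p₂ ≈ (0.820, -0.221, 0.528); φ = arcsin(p_z) ≈ 31.86°, λ = atan2(p_y, p_x) ≈ -15.07°.

≈ 32°N, 15°W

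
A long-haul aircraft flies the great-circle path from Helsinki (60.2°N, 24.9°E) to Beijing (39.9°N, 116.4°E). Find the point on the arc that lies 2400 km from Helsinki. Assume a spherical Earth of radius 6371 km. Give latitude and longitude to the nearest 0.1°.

≈ (61.7°N, 70.2°E)

Write both endpoints as unit vectors p₁, p₂ with components (cos φ cos λ, cos φ sin λ, sin φ).
The central angle between the endpoints is δ = arccos(p₁·p₂) ≈ 0.992 rad (56.9°). The total great-circle distance is δ·R ≈ 0.992 × 6371 ≈ 6323 km, so the target fraction is f = 2400/6323 ≈ 0.380.
Interpolate at f ≈ 0.380 with slerp weights a = sin((1−f)δ)/sin δ ≈ 0.690, b = sin(fδ)/sin δ ≈ 0.439.
p = a·p₁ + b·p₂ ≈ (0.161, 0.446, 0.880); φ = arcsin(p_z) ≈ 61.68°, λ = atan2(p_y, p_x) ≈ 70.15°.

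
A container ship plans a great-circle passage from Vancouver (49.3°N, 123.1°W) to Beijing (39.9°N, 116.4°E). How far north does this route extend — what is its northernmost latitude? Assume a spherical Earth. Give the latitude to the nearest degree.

≈ 64°N

The great circle lies in the plane with unit normal n̂ = (p₁ × p₂)/|p₁ × p₂|.
Here n̂_z ≈ -0.443; the vertex latitude is φ_max = arccos|n̂_z| ≈ 63.7°.
Check via Clairaut: cos φ_max = |cos φ₁| · sin C = cos(49.3°)·sin(42.8°) ≈ 0.443, again giving ≈ 63.7°.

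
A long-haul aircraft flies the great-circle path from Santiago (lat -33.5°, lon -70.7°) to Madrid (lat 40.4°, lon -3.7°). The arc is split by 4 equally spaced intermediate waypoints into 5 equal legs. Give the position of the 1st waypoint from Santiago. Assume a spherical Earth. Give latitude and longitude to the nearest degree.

Write both endpoints as unit vectors p₁, p₂ with components (cos φ cos λ, cos φ sin λ, sin φ).
The central angle between the endpoints is δ = arccos(p₁·p₂) ≈ 1.681 rad (96.3°).
Interpolate at f = 1/5 with slerp weights a = sin((1−f)δ)/sin δ ≈ 0.980, b = sin(fδ)/sin δ ≈ 0.332.
p = a·p₁ + b·p₂ ≈ (0.522, -0.788, -0.326); φ = arcsin(p_z) ≈ -19.03°, λ = atan2(p_y, p_x) ≈ -56.46°.

≈ lat -19°, lon -56°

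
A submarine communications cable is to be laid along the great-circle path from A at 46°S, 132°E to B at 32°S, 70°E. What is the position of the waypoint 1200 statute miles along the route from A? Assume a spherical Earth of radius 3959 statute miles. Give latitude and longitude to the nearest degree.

≈ 45°S, 107°E

Write both endpoints as unit vectors p₁, p₂ with components (cos φ cos λ, cos φ sin λ, sin φ).
The central angle between the endpoints is δ = arccos(p₁·p₂) ≈ 0.853 rad (48.9°). The total great-circle distance is δ·R ≈ 0.853 × 3959 ≈ 3377 mi, so the target fraction is f = 1200/3377 ≈ 0.355.
Interpolate at f ≈ 0.355 with slerp weights a = sin((1−f)δ)/sin δ ≈ 0.694, b = sin(fδ)/sin δ ≈ 0.396.
p = a·p₁ + b·p₂ ≈ (-0.208, 0.674, -0.709); φ = arcsin(p_z) ≈ -45.16°, λ = atan2(p_y, p_x) ≈ 107.12°.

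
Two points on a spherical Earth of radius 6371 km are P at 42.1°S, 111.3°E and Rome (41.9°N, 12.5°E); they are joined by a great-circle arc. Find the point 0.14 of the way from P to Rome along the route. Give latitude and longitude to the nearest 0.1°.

The haversine formula gives a central angle δ ≈ 2.132 rad (122.2°) between the endpoints.
Interpolate at f = 0.14 with slerp weights a = sin((1−f)δ)/sin δ ≈ 1.141, b = sin(fδ)/sin δ ≈ 0.347.
p = a·p₁ + b·p₂ ≈ (-0.055, 0.844, -0.533); φ = arcsin(p_z) ≈ -32.19°, λ = atan2(p_y, p_x) ≈ 93.73°.

≈ 32.2°S, 93.7°E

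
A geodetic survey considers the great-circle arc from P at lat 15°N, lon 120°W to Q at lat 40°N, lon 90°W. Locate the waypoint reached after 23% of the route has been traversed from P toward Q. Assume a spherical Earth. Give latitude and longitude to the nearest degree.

Write both endpoints as unit vectors p₁, p₂ with components (cos φ cos λ, cos φ sin λ, sin φ).
The central angle between the endpoints is δ = arccos(p₁·p₂) ≈ 0.631 rad (36.2°).
Interpolate at f = 0.23 with slerp weights a = sin((1−f)δ)/sin δ ≈ 0.792, b = sin(fδ)/sin δ ≈ 0.245.
p = a·p₁ + b·p₂ ≈ (-0.382, -0.850, 0.362); φ = arcsin(p_z) ≈ 21.25°, λ = atan2(p_y, p_x) ≈ -114.22°.

≈ lat 21°N, lon 114°W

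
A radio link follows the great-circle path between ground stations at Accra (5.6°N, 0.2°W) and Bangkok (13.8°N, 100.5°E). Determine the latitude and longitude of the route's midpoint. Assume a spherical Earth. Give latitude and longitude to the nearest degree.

Convert each endpoint to a unit vector on the sphere (x = cos φ cos λ, y = cos φ sin λ, z = sin φ).
The central angle between the endpoints is δ = arccos(p₁·p₂) ≈ 1.728 rad (99.0°).
Interpolate at f = 1/2 with slerp weights a = sin((1−f)δ)/sin δ ≈ 0.770, b = sin(fδ)/sin δ ≈ 0.770.
p = a·p₁ + b·p₂ ≈ (0.630, 0.732, 0.259); φ = arcsin(p_z) ≈ 14.99°, λ = atan2(p_y, p_x) ≈ 49.30°.

≈ 15°N, 49°E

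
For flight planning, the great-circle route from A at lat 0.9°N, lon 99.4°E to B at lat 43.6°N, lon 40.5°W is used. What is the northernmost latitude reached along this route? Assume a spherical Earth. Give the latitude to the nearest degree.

≈ 56°N

The great circle lies in the plane with unit normal n̂ = (p₁ × p₂)/|p₁ × p₂|.
Here n̂_z ≈ -0.555; the vertex latitude is φ_max = arccos|n̂_z| ≈ 56.3°.
Check via Clairaut: cos φ_max = |cos φ₁| · sin C = cos(0.9°)·sin(33.7°) ≈ 0.555, again giving ≈ 56.3°.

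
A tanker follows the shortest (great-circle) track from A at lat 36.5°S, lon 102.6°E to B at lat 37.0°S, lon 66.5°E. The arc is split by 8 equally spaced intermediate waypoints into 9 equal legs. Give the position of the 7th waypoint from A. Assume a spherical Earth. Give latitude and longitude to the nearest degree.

The haversine formula gives a central angle δ ≈ 0.502 rad (28.8°) between the endpoints.
Interpolate at f = 7/9 with slerp weights a = sin((1−f)δ)/sin δ ≈ 0.231, b = sin(fδ)/sin δ ≈ 0.791.
p = a·p₁ + b·p₂ ≈ (0.211, 0.761, -0.614); φ = arcsin(p_z) ≈ -37.85°, λ = atan2(p_y, p_x) ≈ 74.48°.

≈ lat 38°S, lon 74°E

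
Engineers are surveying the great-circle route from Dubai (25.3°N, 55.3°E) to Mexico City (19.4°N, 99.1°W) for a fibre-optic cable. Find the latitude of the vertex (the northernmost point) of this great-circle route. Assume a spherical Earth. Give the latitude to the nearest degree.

The great circle lies in the plane with unit normal n̂ = (p₁ × p₂)/|p₁ × p₂|.
Here n̂_z ≈ -0.473; the vertex latitude is φ_max = arccos|n̂_z| ≈ 61.8°.
Check via Clairaut: cos φ_max = |cos φ₁| · sin C = cos(25.3°)·sin(31.5°) ≈ 0.473, again giving ≈ 61.8°.

≈ 62°N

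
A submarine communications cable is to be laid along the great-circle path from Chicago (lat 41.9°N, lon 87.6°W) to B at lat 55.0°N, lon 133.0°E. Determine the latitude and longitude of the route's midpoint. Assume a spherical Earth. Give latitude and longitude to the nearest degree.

The haversine formula gives a central angle δ ≈ 1.346 rad (77.1°) between the endpoints.
Interpolate at f = 1/2 with slerp weights a = sin((1−f)δ)/sin δ ≈ 0.639, b = sin(fδ)/sin δ ≈ 0.639.
p = a·p₁ + b·p₂ ≈ (-0.230, -0.207, 0.951); φ = arcsin(p_z) ≈ 71.95°, λ = atan2(p_y, p_x) ≈ -138.00°.

≈ lat 72°N, lon 138°W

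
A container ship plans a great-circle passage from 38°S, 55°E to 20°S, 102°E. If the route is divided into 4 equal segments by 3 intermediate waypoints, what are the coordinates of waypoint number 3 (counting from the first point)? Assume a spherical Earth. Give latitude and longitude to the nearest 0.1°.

Convert each endpoint to a unit vector on the sphere (x = cos φ cos λ, y = cos φ sin λ, z = sin φ).
The central angle between the endpoints is δ = arccos(p₁·p₂) ≈ 0.773 rad (44.3°).
Interpolate at f = 3/4 with slerp weights a = sin((1−f)δ)/sin δ ≈ 0.275, b = sin(fδ)/sin δ ≈ 0.785.
p = a·p₁ + b·p₂ ≈ (-0.029, 0.899, -0.438); φ = arcsin(p_z) ≈ -25.96°, λ = atan2(p_y, p_x) ≈ 91.85°.

≈ 26.0°S, 91.8°E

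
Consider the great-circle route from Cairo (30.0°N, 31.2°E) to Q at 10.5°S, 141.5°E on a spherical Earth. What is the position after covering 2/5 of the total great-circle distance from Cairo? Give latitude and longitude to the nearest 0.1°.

Write both endpoints as unit vectors p₁, p₂ with components (cos φ cos λ, cos φ sin λ, sin φ).
The central angle between the endpoints is δ = arccos(p₁·p₂) ≈ 1.968 rad (112.7°).
Interpolate at f = 2/5 with slerp weights a = sin((1−f)δ)/sin δ ≈ 1.003, b = sin(fδ)/sin δ ≈ 0.768.
p = a·p₁ + b·p₂ ≈ (0.152, 0.920, 0.361); φ = arcsin(p_z) ≈ 21.19°, λ = atan2(p_y, p_x) ≈ 80.63°.

≈ 21.2°N, 80.6°E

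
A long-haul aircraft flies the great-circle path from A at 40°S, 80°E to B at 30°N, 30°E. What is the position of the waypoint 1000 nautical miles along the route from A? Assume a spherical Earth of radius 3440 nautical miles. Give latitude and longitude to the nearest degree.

≈ 27°S, 68°E

From cos δ = sin φ₁ sin φ₂ + cos φ₁ cos φ₂ cos Δλ, the central angle is δ ≈ 1.466 rad (84.0°). The total great-circle distance is δ·R ≈ 1.466 × 3440 ≈ 5042 nmi, so the target fraction is f = 1000/5042 ≈ 0.198.
Interpolate at f ≈ 0.198 with slerp weights a = sin((1−f)δ)/sin δ ≈ 0.928, b = sin(fδ)/sin δ ≈ 0.288.
p = a·p₁ + b·p₂ ≈ (0.340, 0.825, -0.452); φ = arcsin(p_z) ≈ -26.89°, λ = atan2(p_y, p_x) ≈ 67.62°.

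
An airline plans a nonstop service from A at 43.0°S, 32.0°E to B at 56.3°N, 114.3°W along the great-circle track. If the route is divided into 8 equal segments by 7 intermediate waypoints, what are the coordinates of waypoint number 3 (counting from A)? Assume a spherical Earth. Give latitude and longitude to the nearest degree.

Write both endpoints as unit vectors p₁, p₂ with components (cos φ cos λ, cos φ sin λ, sin φ).
The central angle between the endpoints is δ = arccos(p₁·p₂) ≈ 2.702 rad (154.8°).
Interpolate at f = 3/8 with slerp weights a = sin((1−f)δ)/sin δ ≈ 2.334, b = sin(fδ)/sin δ ≈ 1.995.
p = a·p₁ + b·p₂ ≈ (0.992, -0.104, 0.068); φ = arcsin(p_z) ≈ 3.87°, λ = atan2(p_y, p_x) ≈ -5.98°.

≈ 4°N, 6°W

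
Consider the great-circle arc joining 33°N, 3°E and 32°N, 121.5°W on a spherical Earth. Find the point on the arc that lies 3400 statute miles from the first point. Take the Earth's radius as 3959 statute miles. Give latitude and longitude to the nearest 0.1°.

≈ 53.8°N, 61.4°W

The haversine formula gives a central angle δ ≈ 1.685 rad (96.6°) between the endpoints. The total great-circle distance is δ·R ≈ 1.685 × 3959 ≈ 6672 mi, so the target fraction is f = 3400/6672 ≈ 0.510.
Interpolate at f ≈ 0.510 with slerp weights a = sin((1−f)δ)/sin δ ≈ 0.740, b = sin(fδ)/sin δ ≈ 0.762.
p = a·p₁ + b·p₂ ≈ (0.282, -0.519, 0.807); φ = arcsin(p_z) ≈ 53.81°, λ = atan2(p_y, p_x) ≈ -61.42°.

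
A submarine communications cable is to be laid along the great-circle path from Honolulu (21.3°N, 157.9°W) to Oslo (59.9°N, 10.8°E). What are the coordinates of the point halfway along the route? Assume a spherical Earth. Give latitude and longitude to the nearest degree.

≈ 70°N, 145°W

The haversine formula gives a central angle δ ≈ 1.715 rad (98.3°) between the endpoints.
Interpolate at f = 1/2 with slerp weights a = sin((1−f)δ)/sin δ ≈ 0.764, b = sin(fδ)/sin δ ≈ 0.764.
p = a·p₁ + b·p₂ ≈ (-0.283, -0.196, 0.939); φ = arcsin(p_z) ≈ 69.85°, λ = atan2(p_y, p_x) ≈ -145.31°.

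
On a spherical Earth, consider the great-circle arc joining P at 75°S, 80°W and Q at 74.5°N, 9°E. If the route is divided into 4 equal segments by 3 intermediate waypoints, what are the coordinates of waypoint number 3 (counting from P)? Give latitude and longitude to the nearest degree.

Convert each endpoint to a unit vector on the sphere (x = cos φ cos λ, y = cos φ sin λ, z = sin φ).
The central angle between the endpoints is δ = arccos(p₁·p₂) ≈ 2.764 rad (158.4°).
Interpolate at f = 3/4 with slerp weights a = sin((1−f)δ)/sin δ ≈ 1.729, b = sin(fδ)/sin δ ≈ 2.378.
p = a·p₁ + b·p₂ ≈ (0.705, -0.341, 0.621); φ = arcsin(p_z) ≈ 38.41°, λ = atan2(p_y, p_x) ≈ -25.82°.

≈ 38°N, 26°W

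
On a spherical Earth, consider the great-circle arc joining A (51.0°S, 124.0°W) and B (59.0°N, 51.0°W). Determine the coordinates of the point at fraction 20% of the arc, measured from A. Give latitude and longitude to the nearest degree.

The haversine formula gives a central angle δ ≈ 2.179 rad (124.8°) between the endpoints.
Interpolate at f = 0.20 with slerp weights a = sin((1−f)δ)/sin δ ≈ 1.200, b = sin(fδ)/sin δ ≈ 0.514.
p = a·p₁ + b·p₂ ≈ (-0.256, -0.832, -0.492); φ = arcsin(p_z) ≈ -29.47°, λ = atan2(p_y, p_x) ≈ -107.08°.

≈ (29°S, 107°W)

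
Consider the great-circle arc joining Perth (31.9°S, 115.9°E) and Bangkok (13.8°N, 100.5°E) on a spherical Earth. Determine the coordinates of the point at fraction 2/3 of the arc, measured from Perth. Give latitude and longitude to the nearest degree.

≈ 1°S, 105°E

Write both endpoints as unit vectors p₁, p₂ with components (cos φ cos λ, cos φ sin λ, sin φ).
The central angle between the endpoints is δ = arccos(p₁·p₂) ≈ 0.838 rad (48.0°).
Interpolate at f = 2/3 with slerp weights a = sin((1−f)δ)/sin δ ≈ 0.371, b = sin(fδ)/sin δ ≈ 0.713.
p = a·p₁ + b·p₂ ≈ (-0.264, 0.964, -0.026); φ = arcsin(p_z) ≈ -1.49°, λ = atan2(p_y, p_x) ≈ 105.30°.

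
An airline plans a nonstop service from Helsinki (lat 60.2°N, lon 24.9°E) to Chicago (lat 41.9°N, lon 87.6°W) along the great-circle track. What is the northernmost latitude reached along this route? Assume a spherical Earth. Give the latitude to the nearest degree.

≈ 68°N

The great circle lies in the plane with unit normal n̂ = (p₁ × p₂)/|p₁ × p₂|.
Here n̂_z ≈ -0.380; the vertex latitude is φ_max = arccos|n̂_z| ≈ 67.7°.
Check via Clairaut: cos φ_max = |cos φ₁| · sin C = cos(60.2°)·sin(49.9°) ≈ 0.380, again giving ≈ 67.7°.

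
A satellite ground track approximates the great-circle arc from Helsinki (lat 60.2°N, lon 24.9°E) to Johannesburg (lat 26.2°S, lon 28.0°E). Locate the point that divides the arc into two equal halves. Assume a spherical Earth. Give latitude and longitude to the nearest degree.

Convert each endpoint to a unit vector on the sphere (x = cos φ cos λ, y = cos φ sin λ, z = sin φ).
The central angle between the endpoints is δ = arccos(p₁·p₂) ≈ 1.509 rad (86.4°).
Interpolate at f = 1/2 with slerp weights a = sin((1−f)δ)/sin δ ≈ 0.686, b = sin(fδ)/sin δ ≈ 0.686.
p = a·p₁ + b·p₂ ≈ (0.853, 0.433, 0.292); φ = arcsin(p_z) ≈ 17.01°, λ = atan2(p_y, p_x) ≈ 26.90°.

≈ lat 17°N, lon 27°E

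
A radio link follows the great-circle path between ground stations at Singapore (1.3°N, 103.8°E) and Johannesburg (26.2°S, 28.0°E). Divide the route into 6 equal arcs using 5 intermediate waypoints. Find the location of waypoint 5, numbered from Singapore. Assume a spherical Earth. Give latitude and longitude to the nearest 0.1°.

The haversine formula gives a central angle δ ≈ 1.359 rad (77.9°) between the endpoints.
Interpolate at f = 5/6 with slerp weights a = sin((1−f)δ)/sin δ ≈ 0.230, b = sin(fδ)/sin δ ≈ 0.926.
p = a·p₁ + b·p₂ ≈ (0.679, 0.613, -0.404); φ = arcsin(p_z) ≈ -23.81°, λ = atan2(p_y, p_x) ≈ 42.08°.

≈ (23.8°S, 42.1°E)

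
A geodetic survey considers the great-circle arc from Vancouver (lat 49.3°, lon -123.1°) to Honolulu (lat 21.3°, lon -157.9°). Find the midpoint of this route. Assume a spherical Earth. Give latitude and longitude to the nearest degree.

Convert each endpoint to a unit vector on the sphere (x = cos φ cos λ, y = cos φ sin λ, z = sin φ).
The central angle between the endpoints is δ = arccos(p₁·p₂) ≈ 0.685 rad (39.3°).
Interpolate at f = 1/2 with slerp weights a = sin((1−f)δ)/sin δ ≈ 0.531, b = sin(fδ)/sin δ ≈ 0.531.
p = a·p₁ + b·p₂ ≈ (-0.647, -0.476, 0.595); φ = arcsin(p_z) ≈ 36.53°, λ = atan2(p_y, p_x) ≈ -143.67°.

≈ lat 37°, lon -144°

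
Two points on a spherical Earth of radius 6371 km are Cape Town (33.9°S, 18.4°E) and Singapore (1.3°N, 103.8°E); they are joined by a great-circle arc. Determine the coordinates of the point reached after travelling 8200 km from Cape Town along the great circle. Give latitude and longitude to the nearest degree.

≈ 6°S, 93°E

Write both endpoints as unit vectors p₁, p₂ with components (cos φ cos λ, cos φ sin λ, sin φ).
The central angle between the endpoints is δ = arccos(p₁·p₂) ≈ 1.517 rad (86.9°). The total great-circle distance is δ·R ≈ 1.517 × 6371 ≈ 9664 km, so the target fraction is f = 8200/9664 ≈ 0.849.
Interpolate at f ≈ 0.849 with slerp weights a = sin((1−f)δ)/sin δ ≈ 0.228, b = sin(fδ)/sin δ ≈ 0.961.
p = a·p₁ + b·p₂ ≈ (-0.050, 0.993, -0.105); φ = arcsin(p_z) ≈ -6.05°, λ = atan2(p_y, p_x) ≈ 92.86°.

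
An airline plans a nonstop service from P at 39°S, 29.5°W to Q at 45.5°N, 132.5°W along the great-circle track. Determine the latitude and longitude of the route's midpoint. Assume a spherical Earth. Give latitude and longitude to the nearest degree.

≈ 5°N, 77°W

Write both endpoints as unit vectors p₁, p₂ with components (cos φ cos λ, cos φ sin λ, sin φ).
The central angle between the endpoints is δ = arccos(p₁·p₂) ≈ 2.179 rad (124.8°).
Interpolate at f = 1/2 with slerp weights a = sin((1−f)δ)/sin δ ≈ 1.080, b = sin(fδ)/sin δ ≈ 1.080.
p = a·p₁ + b·p₂ ≈ (0.219, -0.971, 0.091); φ = arcsin(p_z) ≈ 5.20°, λ = atan2(p_y, p_x) ≈ -77.29°.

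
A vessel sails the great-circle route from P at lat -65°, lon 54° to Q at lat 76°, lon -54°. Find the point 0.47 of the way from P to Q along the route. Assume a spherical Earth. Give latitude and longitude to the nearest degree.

≈ lat 4°, lon 22°

From cos δ = sin φ₁ sin φ₂ + cos φ₁ cos φ₂ cos Δλ, the central angle is δ ≈ 2.716 rad (155.6°).
Interpolate at f = 0.47 with slerp weights a = sin((1−f)δ)/sin δ ≈ 2.404, b = sin(fδ)/sin δ ≈ 2.320.
p = a·p₁ + b·p₂ ≈ (0.927, 0.368, 0.073); φ = arcsin(p_z) ≈ 4.19°, λ = atan2(p_y, p_x) ≈ 21.63°.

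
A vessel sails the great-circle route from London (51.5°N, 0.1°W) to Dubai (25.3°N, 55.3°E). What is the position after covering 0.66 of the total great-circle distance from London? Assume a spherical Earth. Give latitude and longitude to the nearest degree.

From cos δ = sin φ₁ sin φ₂ + cos φ₁ cos φ₂ cos Δλ, the central angle is δ ≈ 0.858 rad (49.2°).
Interpolate at f = 0.66 with slerp weights a = sin((1−f)δ)/sin δ ≈ 0.380, b = sin(fδ)/sin δ ≈ 0.709.
p = a·p₁ + b·p₂ ≈ (0.602, 0.527, 0.601); φ = arcsin(p_z) ≈ 36.91°, λ = atan2(p_y, p_x) ≈ 41.20°.

≈ 37°N, 41°E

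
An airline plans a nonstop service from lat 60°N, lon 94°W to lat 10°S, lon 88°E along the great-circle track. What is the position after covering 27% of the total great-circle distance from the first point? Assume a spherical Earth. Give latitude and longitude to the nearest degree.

≈ lat 85°N, lon 102°E

From cos δ = sin φ₁ sin φ₂ + cos φ₁ cos φ₂ cos Δλ, the central angle is δ ≈ 2.269 rad (130.0°).
Interpolate at f = 0.27 with slerp weights a = sin((1−f)δ)/sin δ ≈ 1.300, b = sin(fδ)/sin δ ≈ 0.750.
p = a·p₁ + b·p₂ ≈ (-0.020, 0.090, 0.996); φ = arcsin(p_z) ≈ 84.72°, λ = atan2(p_y, p_x) ≈ 102.28°.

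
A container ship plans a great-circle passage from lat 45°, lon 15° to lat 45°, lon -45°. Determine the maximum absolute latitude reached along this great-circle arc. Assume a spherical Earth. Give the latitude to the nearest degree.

≈ 49°

The great circle lies in the plane with unit normal n̂ = (p₁ × p₂)/|p₁ × p₂|.
Here n̂_z ≈ -0.655; the vertex latitude is φ_max = arccos|n̂_z| ≈ 49.1°.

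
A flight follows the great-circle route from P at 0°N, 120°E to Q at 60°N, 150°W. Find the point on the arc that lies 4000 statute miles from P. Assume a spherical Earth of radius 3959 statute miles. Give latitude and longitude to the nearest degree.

Write both endpoints as unit vectors p₁, p₂ with components (cos φ cos λ, cos φ sin λ, sin φ).
The central angle between the endpoints is δ = arccos(p₁·p₂) ≈ 1.571 rad (90.0°). The total great-circle distance is δ·R ≈ 1.571 × 3959 ≈ 6219 mi, so the target fraction is f = 4000/6219 ≈ 0.643.
Interpolate at f ≈ 0.643 with slerp weights a = sin((1−f)δ)/sin δ ≈ 0.532, b = sin(fδ)/sin δ ≈ 0.847.
p = a·p₁ + b·p₂ ≈ (-0.633, 0.249, 0.734); φ = arcsin(p_z) ≈ 47.18°, λ = atan2(p_y, p_x) ≈ 158.55°.

≈ 47°N, 159°E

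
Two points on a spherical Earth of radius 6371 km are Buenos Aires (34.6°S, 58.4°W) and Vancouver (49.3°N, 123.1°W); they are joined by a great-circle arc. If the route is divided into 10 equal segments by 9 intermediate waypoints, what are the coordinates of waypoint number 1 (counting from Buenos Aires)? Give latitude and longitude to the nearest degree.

Write both endpoints as unit vectors p₁, p₂ with components (cos φ cos λ, cos φ sin λ, sin φ).
The central angle between the endpoints is δ = arccos(p₁·p₂) ≈ 1.773 rad (101.6°).
Interpolate at f = 1/10 with slerp weights a = sin((1−f)δ)/sin δ ≈ 1.021, b = sin(fδ)/sin δ ≈ 0.180.
p = a·p₁ + b·p₂ ≈ (0.376, -0.814, -0.443); φ = arcsin(p_z) ≈ -26.29°, λ = atan2(p_y, p_x) ≈ -65.20°.

≈ 26°S, 65°W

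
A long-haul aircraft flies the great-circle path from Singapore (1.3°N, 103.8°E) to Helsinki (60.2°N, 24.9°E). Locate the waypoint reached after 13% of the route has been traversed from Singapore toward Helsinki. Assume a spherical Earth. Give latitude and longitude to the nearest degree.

≈ 11°N, 98°E

Convert each endpoint to a unit vector on the sphere (x = cos φ cos λ, y = cos φ sin λ, z = sin φ).
The central angle between the endpoints is δ = arccos(p₁·p₂) ≈ 1.455 rad (83.4°).
Interpolate at f = 0.13 with slerp weights a = sin((1−f)δ)/sin δ ≈ 0.960, b = sin(fδ)/sin δ ≈ 0.189.
p = a·p₁ + b·p₂ ≈ (-0.144, 0.972, 0.186); φ = arcsin(p_z) ≈ 10.72°, λ = atan2(p_y, p_x) ≈ 98.41°.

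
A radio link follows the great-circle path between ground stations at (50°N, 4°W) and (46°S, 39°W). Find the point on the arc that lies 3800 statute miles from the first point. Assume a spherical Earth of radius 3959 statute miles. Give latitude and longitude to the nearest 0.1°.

Write both endpoints as unit vectors p₁, p₂ with components (cos φ cos λ, cos φ sin λ, sin φ).
The central angle between the endpoints is δ = arccos(p₁·p₂) ≈ 1.757 rad (100.7°). The total great-circle distance is δ·R ≈ 1.757 × 3959 ≈ 6957 mi, so the target fraction is f = 3800/6957 ≈ 0.546.
Interpolate at f ≈ 0.546 with slerp weights a = sin((1−f)δ)/sin δ ≈ 0.728, b = sin(fδ)/sin δ ≈ 0.834.
p = a·p₁ + b·p₂ ≈ (0.917, -0.397, -0.042); φ = arcsin(p_z) ≈ -2.40°, λ = atan2(p_y, p_x) ≈ -23.41°.

≈ (2.4°S, 23.4°W)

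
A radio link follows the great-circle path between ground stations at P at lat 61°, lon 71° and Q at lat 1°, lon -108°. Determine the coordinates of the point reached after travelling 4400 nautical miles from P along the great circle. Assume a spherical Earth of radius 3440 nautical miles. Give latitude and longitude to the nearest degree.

The haversine formula gives a central angle δ ≈ 2.059 rad (118.0°) between the endpoints. The total great-circle distance is δ·R ≈ 2.059 × 3440 ≈ 7084 nmi, so the target fraction is f = 4400/7084 ≈ 0.621.
Interpolate at f ≈ 0.621 with slerp weights a = sin((1−f)δ)/sin δ ≈ 0.797, b = sin(fδ)/sin δ ≈ 1.085.
p = a·p₁ + b·p₂ ≈ (-0.209, -0.666, 0.716); φ = arcsin(p_z) ≈ 45.71°, λ = atan2(p_y, p_x) ≈ -107.45°.

≈ lat 46°, lon -107°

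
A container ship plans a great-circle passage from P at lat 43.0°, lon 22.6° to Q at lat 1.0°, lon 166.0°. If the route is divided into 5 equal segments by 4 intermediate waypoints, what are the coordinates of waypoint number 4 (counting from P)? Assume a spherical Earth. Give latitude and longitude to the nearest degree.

≈ lat 22°, lon 152°

Write both endpoints as unit vectors p₁, p₂ with components (cos φ cos λ, cos φ sin λ, sin φ).
The central angle between the endpoints is δ = arccos(p₁·p₂) ≈ 2.184 rad (125.1°).
Interpolate at f = 4/5 with slerp weights a = sin((1−f)δ)/sin δ ≈ 0.517, b = sin(fδ)/sin δ ≈ 1.204.
p = a·p₁ + b·p₂ ≈ (-0.818, 0.436, 0.374); φ = arcsin(p_z) ≈ 21.94°, λ = atan2(p_y, p_x) ≈ 151.93°.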